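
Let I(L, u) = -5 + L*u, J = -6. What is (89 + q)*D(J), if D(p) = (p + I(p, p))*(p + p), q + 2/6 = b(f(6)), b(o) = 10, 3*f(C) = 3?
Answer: -29600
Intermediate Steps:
f(C) = 1 (f(C) = (1/3)*3 = 1)
q = 29/3 (q = -1/3 + 10 = 29/3 ≈ 9.6667)
D(p) = 2*p*(-5 + p + p**2) (D(p) = (p + (-5 + p*p))*(p + p) = (p + (-5 + p**2))*(2*p) = (-5 + p + p**2)*(2*p) = 2*p*(-5 + p + p**2))
(89 + q)*D(J) = (89 + 29/3)*(2*(-6)*(-5 - 6 + (-6)**2)) = 296*(2*(-6)*(-5 - 6 + 36))/3 = 296*(2*(-6)*25)/3 = (296/3)*(-300) = -29600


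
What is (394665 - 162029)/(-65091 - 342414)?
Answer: -232636/407505 ≈ -0.57088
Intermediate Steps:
(394665 - 162029)/(-65091 - 342414) = 232636/(-407505) = 232636*(-1/407505) = -232636/407505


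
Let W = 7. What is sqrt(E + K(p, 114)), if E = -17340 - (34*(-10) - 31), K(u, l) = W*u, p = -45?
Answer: 2*I*sqrt(4321) ≈ 131.47*I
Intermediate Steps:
K(u, l) = 7*u
E = -16969 (E = -17340 - (-340 - 31) = -17340 - 1*(-371) = -17340 + 371 = -16969)
sqrt(E + K(p, 114)) = sqrt(-16969 + 7*(-45)) = sqrt(-16969 - 315) = sqrt(-17284) = 2*I*sqrt(4321)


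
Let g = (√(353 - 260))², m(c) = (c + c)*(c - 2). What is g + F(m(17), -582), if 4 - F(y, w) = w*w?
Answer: -338627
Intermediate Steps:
m(c) = 2*c*(-2 + c) (m(c) = (2*c)*(-2 + c) = 2*c*(-2 + c))
F(y, w) = 4 - w² (F(y, w) = 4 - w*w = 4 - w²)
g = 93 (g = (√93)² = 93)
g + F(m(17), -582) = 93 + (4 - 1*(-582)²) = 93 + (4 - 1*338724) = 93 + (4 - 338724) = 93 - 338720 = -338627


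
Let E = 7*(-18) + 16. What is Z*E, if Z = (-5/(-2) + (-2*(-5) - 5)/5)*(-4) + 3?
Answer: 1210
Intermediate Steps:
E = -110 (E = -126 + 16 = -110)
Z = -11 (Z = (-5*(-½) + (10 - 5)*(⅕))*(-4) + 3 = (5/2 + 5*(⅕))*(-4) + 3 = (5/2 + 1)*(-4) + 3 = (7/2)*(-4) + 3 = -14 + 3 = -11)
Z*E = -11*(-110) = 1210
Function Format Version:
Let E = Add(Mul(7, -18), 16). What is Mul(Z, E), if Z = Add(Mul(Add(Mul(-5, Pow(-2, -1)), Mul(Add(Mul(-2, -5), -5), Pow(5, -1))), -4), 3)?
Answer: 1210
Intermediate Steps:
E = -110 (E = Add(-126, 16) = -110)
Z = -11 (Z = Add(Mul(Add(Mul(-5, Rational(-1, 2)), Mul(Add(10, -5), Rational(1, 5))), -4), 3) = Add(Mul(Add(Rational(5, 2), Mul(5, Rational(1, 5))), -4), 3) = Add(Mul(Add(Rational(5, 2), 1), -4), 3) = Add(Mul(Rational(7, 2), -4), 3) = Add(-14, 3) = -11)
Mul(Z, E) = Mul(-11, -110) = 1210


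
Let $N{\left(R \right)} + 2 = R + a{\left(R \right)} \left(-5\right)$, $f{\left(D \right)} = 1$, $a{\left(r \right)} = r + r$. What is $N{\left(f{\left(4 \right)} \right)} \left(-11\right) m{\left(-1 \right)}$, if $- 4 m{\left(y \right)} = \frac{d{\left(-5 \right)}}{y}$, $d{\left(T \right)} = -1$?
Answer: $- \frac{121}{4} \approx -30.25$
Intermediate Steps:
$a{\left(r \right)} = 2 r$
$m{\left(y \right)} = \frac{1}{4 y}$ ($m{\left(y \right)} = - \frac{\left(-1\right) \frac{1}{y}}{4} = \frac{1}{4 y}$)
$N{\left(R \right)} = -2 - 9 R$ ($N{\left(R \right)} = -2 + \left(R + 2 R \left(-5\right)\right) = -2 + \left(R - 10 R\right) = -2 - 9 R$)
$N{\left(f{\left(4 \right)} \right)} \left(-11\right) m{\left(-1 \right)} = \left(-2 - 9\right) \left(-11\right) \frac{1}{4 \left(-1\right)} = \left(-2 - 9\right) \left(-11\right) \frac{1}{4} \left(-1\right) = \left(-11\right) \left(-11\right) \left(- \frac{1}{4}\right) = 121 \left(- \frac{1}{4}\right) = - \frac{121}{4}$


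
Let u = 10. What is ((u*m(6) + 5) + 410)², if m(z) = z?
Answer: 225625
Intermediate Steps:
((u*m(6) + 5) + 410)² = ((10*6 + 5) + 410)² = ((60 + 5) + 410)² = (65 + 410)² = 475² = 225625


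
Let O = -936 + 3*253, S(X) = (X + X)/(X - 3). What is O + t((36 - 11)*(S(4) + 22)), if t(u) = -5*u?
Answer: -3927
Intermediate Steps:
S(X) = 2*X/(-3 + X) (S(X) = (2*X)/(-3 + X) = 2*X/(-3 + X))
O = -177 (O = -936 + 759 = -177)
O + t((36 - 11)*(S(4) + 22)) = -177 - 5*(36 - 11)*(2*4/(-3 + 4) + 22) = -177 - 125*(2*4/1 + 22) = -177 - 125*(2*4*1 + 22) = -177 - 125*(8 + 22) = -177 - 125*30 = -177 - 5*750 = -177 - 3750 = -3927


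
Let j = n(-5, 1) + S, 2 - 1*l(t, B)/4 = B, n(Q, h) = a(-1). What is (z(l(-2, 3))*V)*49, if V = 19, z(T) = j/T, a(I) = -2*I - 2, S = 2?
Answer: -931/2 ≈ -465.50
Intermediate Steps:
a(I) = -2 - 2*I
n(Q, h) = 0 (n(Q, h) = -2 - 2*(-1) = -2 + 2 = 0)
l(t, B) = 8 - 4*B
j = 2 (j = 0 + 2 = 2)
z(T) = 2/T
(z(l(-2, 3))*V)*49 = ((2/(8 - 4*3))*19)*49 = ((2/(8 - 12))*19)*49 = ((2/(-4))*19)*49 = ((2*(-¼))*19)*49 = -½*19*49 = -19/2*49 = -931/2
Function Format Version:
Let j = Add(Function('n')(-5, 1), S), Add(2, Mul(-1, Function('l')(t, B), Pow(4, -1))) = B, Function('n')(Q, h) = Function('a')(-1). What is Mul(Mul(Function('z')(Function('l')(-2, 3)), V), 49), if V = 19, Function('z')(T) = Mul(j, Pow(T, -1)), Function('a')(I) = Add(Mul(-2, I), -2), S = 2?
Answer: Rational(-931, 2) ≈ -465.50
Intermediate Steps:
Function('a')(I) = Add(-2, Mul(-2, I))
Function('n')(Q, h) = 0 (Function('n')(Q, h) = Add(-2, Mul(-2, -1)) = Add(-2, 2) = 0)
Function('l')(t, B) = Add(8, Mul(-4, B))
j = 2 (j = Add(0, 2) = 2)
Function('z')(T) = Mul(2, Pow(T, -1))
Mul(Mul(Function('z')(Function('l')(-2, 3)), V), 49) = Mul(Mul(Mul(2, Pow(Add(8, Mul(-4, 3)), -1)), 19), 49) = Mul(Mul(Mul(2, Pow(Add(8, -12), -1)), 19), 49) = Mul(Mul(Mul(2, Pow(-4, -1)), 19), 49) = Mul(Mul(Mul(2, Rational(-1, 4)), 19), 49) = Mul(Mul(Rational(-1, 2), 19), 49) = Mul(Rational(-19, 2), 49) = Rational(-931, 2)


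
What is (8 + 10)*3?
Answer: 54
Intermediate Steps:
(8 + 10)*3 = 18*3 = 54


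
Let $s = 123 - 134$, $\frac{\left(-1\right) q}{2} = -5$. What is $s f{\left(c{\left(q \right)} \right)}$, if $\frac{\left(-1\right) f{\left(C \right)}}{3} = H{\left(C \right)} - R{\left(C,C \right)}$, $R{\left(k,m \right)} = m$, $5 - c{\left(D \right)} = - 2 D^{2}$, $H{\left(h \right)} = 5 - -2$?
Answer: $-6534$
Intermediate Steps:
$q = 10$ ($q = \left(-2\right) \left(-5\right) = 10$)
$H{\left(h \right)} = 7$ ($H{\left(h \right)} = 5 + 2 = 7$)
$s = -11$ ($s = 123 - 134 = -11$)
$c{\left(D \right)} = 5 + 2 D^{2}$ ($c{\left(D \right)} = 5 - - 2 D^{2} = 5 + 2 D^{2}$)
$f{\left(C \right)} = -21 + 3 C$ ($f{\left(C \right)} = - 3 \left(7 - C\right) = -21 + 3 C$)
$s f{\left(c{\left(q \right)} \right)} = - 11 \left(-21 + 3 \left(5 + 2 \cdot 10^{2}\right)\right) = - 11 \left(-21 + 3 \left(5 + 2 \cdot 100\right)\right) = - 11 \left(-21 + 3 \left(5 + 200\right)\right) = - 11 \left(-21 + 3 \cdot 205\right) = - 11 \left(-21 + 615\right) = \left(-11\right) 594 = -6534$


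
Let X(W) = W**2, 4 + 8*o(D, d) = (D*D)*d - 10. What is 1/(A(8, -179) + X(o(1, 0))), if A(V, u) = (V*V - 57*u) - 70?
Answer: 16/163201 ≈ 9.8039e-5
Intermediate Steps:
o(D, d) = -7/4 + d*D**2/8 (o(D, d) = -1/2 + ((D*D)*d - 10)/8 = -1/2 + (D**2*d - 10)/8 = -1/2 + (d*D**2 - 10)/8 = -1/2 + (-10 + d*D**2)/8 = -1/2 + (-5/4 + d*D**2/8) = -7/4 + d*D**2/8)
A(V, u) = -70 + V**2 - 57*u (A(V, u) = (V**2 - 57*u) - 70 = -70 + V**2 - 57*u)
1/(A(8, -179) + X(o(1, 0))) = 1/((-70 + 8**2 - 57*(-179)) + (-7/4 + (1/8)*0*1**2)**2) = 1/((-70 + 64 + 10203) + (-7/4 + (1/8)*0*1)**2) = 1/(10197 + (-7/4 + 0)**2) = 1/(10197 + (-7/4)**2) = 1/(10197 + 49/16) = 1/(163201/16) = 16/163201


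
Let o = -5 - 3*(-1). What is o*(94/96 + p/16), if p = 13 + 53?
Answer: -245/24 ≈ -10.208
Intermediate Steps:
p = 66
o = -2 (o = -5 + 3 = -2)
o*(94/96 + p/16) = -2*(94/96 + 66/16) = -2*(94*(1/96) + 66*(1/16)) = -2*(47/48 + 33/8) = -2*245/48 = -245/24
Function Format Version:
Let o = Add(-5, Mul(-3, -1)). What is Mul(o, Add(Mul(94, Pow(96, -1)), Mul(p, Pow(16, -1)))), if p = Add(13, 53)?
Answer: Rational(-245, 24) ≈ -10.208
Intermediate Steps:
p = 66
o = -2 (o = Add(-5, 3) = -2)
Mul(o, Add(Mul(94, Pow(96, -1)), Mul(p, Pow(16, -1)))) = Mul(-2, Add(Mul(94, Pow(96, -1)), Mul(66, Pow(16, -1)))) = Mul(-2, Add(Mul(94, Rational(1, 96)), Mul(66, Rational(1, 16)))) = Mul(-2, Add(Rational(47, 48), Rational(33, 8))) = Mul(-2, Rational(245, 48)) = Rational(-245, 24)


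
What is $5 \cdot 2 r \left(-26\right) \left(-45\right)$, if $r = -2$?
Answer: $-23400$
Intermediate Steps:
$5 \cdot 2 r \left(-26\right) \left(-45\right) = 5 \cdot 2 \left(-2\right) \left(-26\right) \left(-45\right) = 10 \left(-2\right) \left(-26\right) \left(-45\right) = \left(-20\right) \left(-26\right) \left(-45\right) = 520 \left(-45\right) = -23400$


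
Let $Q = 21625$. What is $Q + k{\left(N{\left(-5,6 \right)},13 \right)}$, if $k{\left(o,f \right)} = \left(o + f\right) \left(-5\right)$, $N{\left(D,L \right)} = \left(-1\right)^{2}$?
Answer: $21555$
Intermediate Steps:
$N{\left(D,L \right)} = 1$
$k{\left(o,f \right)} = - 5 f - 5 o$ ($k{\left(o,f \right)} = \left(f + o\right) \left(-5\right) = - 5 f - 5 o$)
$Q + k{\left(N{\left(-5,6 \right)},13 \right)} = 21625 - 70 = 21555$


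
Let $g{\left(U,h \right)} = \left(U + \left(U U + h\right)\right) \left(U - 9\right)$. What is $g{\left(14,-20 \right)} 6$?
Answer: $5700$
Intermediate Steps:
$g{\left(U,h \right)} = \left(-9 + U\right) \left(U + h + U^{2}\right)$ ($g{\left(U,h \right)} = \left(U + \left(U^{2} + h\right)\right) \left(-9 + U\right) = \left(U + \left(h + U^{2}\right)\right) \left(-9 + U\right) = \left(U + h + U^{2}\right) \left(-9 + U\right) = \left(-9 + U\right) \left(U + h + U^{2}\right)$)
$g{\left(14,-20 \right)} 6 = \left(14^{3} - 126 - -180 - 8 \cdot 14^{2} + 14 \left(-20\right)\right) 6 = \left(2744 - 126 + 180 - 1568 - 280\right) 6 = 950 \cdot 6 = 5700$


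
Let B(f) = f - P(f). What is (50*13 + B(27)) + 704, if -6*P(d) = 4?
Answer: 4145/3 ≈ 1381.7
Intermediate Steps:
P(d) = -⅔ (P(d) = -⅙*4 = -⅔)
B(f) = ⅔ + f (B(f) = f - 1*(-⅔) = f + ⅔ = ⅔ + f)
(50*13 + B(27)) + 704 = (50*13 + (⅔ + 27)) + 704 = (650 + 83/3) + 704 = 2033/3 + 704 = 4145/3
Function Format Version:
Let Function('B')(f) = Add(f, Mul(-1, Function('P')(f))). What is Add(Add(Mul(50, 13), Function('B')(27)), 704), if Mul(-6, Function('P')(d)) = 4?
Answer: Rational(4145, 3) ≈ 1381.7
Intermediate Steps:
Function('P')(d) = Rational(-2, 3) (Function('P')(d) = Mul(Rational(-1, 6), 4) = Rational(-2, 3))
Function('B')(f) = Add(Rational(2, 3), f) (Function('B')(f) = Add(f, Mul(-1, Rational(-2, 3))) = Add(f, Rational(2, 3)) = Add(Rational(2, 3), f))
Add(Add(Mul(50, 13), Function('B')(27)), 704) = Add(Add(Mul(50, 13), Add(Rational(2, 3), 27)), 704) = Add(Add(650, Rational(83, 3)), 704) = Add(Rational(2033, 3), 704) = Rational(4145, 3)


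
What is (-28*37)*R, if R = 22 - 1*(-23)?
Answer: -46620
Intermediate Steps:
R = 45 (R = 22 + 23 = 45)
(-28*37)*R = -28*37*45 = -1036*45 = -46620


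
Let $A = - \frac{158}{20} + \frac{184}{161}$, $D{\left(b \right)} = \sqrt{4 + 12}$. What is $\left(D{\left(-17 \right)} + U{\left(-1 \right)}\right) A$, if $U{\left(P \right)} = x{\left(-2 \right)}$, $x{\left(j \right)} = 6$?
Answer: $- \frac{473}{7} \approx -67.571$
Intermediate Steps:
$D{\left(b \right)} = 4$ ($D{\left(b \right)} = \sqrt{16} = 4$)
$A = - \frac{473}{70}$ ($A = \left(-158\right) \frac{1}{20} + 184 \cdot \frac{1}{161} = - \frac{79}{10} + \frac{8}{7} = - \frac{473}{70} \approx -6.7571$)
$U{\left(P \right)} = 6$
$\left(D{\left(-17 \right)} + U{\left(-1 \right)}\right) A = \left(4 + 6\right) \left(- \frac{473}{70}\right) = 10 \left(- \frac{473}{70}\right) = - \frac{473}{7}$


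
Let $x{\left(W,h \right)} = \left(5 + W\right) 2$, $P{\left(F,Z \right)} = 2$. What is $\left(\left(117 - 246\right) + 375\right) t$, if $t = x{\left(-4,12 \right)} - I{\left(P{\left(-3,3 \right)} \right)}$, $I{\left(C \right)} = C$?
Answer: $0$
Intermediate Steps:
$x{\left(W,h \right)} = 10 + 2 W$
$t = 0$ ($t = \left(10 + 2 \left(-4\right)\right) - 2 = \left(10 - 8\right) - 2 = 2 - 2 = 0$)
$\left(\left(117 - 246\right) + 375\right) t = \left(\left(117 - 246\right) + 375\right) 0 = \left(-129 + 375\right) 0 = 246 \cdot 0 = 0$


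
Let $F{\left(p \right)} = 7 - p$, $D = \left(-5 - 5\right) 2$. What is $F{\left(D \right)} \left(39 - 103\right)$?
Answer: $-1728$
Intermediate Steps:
$D = -20$ ($D = \left(-10\right) 2 = -20$)
$F{\left(D \right)} \left(39 - 103\right) = \left(7 - -20\right) \left(39 - 103\right) = \left(7 + 20\right) \left(-64\right) = 27 \left(-64\right) = -1728$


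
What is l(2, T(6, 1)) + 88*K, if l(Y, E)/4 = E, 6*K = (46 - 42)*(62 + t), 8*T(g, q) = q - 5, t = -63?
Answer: -182/3 ≈ -60.667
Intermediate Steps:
T(g, q) = -5/8 + q/8 (T(g, q) = (q - 5)/8 = (-5 + q)/8 = -5/8 + q/8)
K = -⅔ (K = ((46 - 42)*(62 - 63))/6 = (4*(-1))/6 = (⅙)*(-4) = -⅔ ≈ -0.66667)
l(Y, E) = 4*E
l(2, T(6, 1)) + 88*K = 4*(-5/8 + (⅛)*1) + 88*(-⅔) = 4*(-5/8 + ⅛) - 176/3 = 4*(-½) - 176/3 = -2 - 176/3 = -182/3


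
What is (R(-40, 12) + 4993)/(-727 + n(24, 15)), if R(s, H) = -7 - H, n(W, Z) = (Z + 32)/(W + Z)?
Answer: -96993/14153 ≈ -6.8532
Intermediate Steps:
n(W, Z) = (32 + Z)/(W + Z)
(R(-40, 12) + 4993)/(-727 + n(24, 15)) = ((-7 - 1*12) + 4993)/(-727 + (32 + 15)/(24 + 15)) = ((-7 - 12) + 4993)/(-727 + 47/39) = (-19 + 4993)/(-727 + (1/39)*47) = 4974/(-727 + 47/39) = 4974/(-28306/39) = 4974*(-39/28306) = -96993/14153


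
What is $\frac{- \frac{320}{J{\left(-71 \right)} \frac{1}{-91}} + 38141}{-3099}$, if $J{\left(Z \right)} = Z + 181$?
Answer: $- \frac{140821}{11363} \approx -12.393$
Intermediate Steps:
$J{\left(Z \right)} = 181 + Z$
$\frac{- \frac{320}{J{\left(-71 \right)} \frac{1}{-91}} + 38141}{-3099} = \frac{- \frac{320}{\left(181 - 71\right) \frac{1}{-91}} + 38141}{-3099} = \left(- \frac{320}{110 \left(- \frac{1}{91}\right)} + 38141\right) \left(- \frac{1}{3099}\right) = \left(- \frac{320}{- \frac{110}{91}} + 38141\right) \left(- \frac{1}{3099}\right) = \left(\left(-320\right) \left(- \frac{91}{110}\right) + 38141\right) \left(- \frac{1}{3099}\right) = \left(\frac{2912}{11} + 38141\right) \left(- \frac{1}{3099}\right) = \frac{422463}{11} \left(- \frac{1}{3099}\right) = - \frac{140821}{11363}$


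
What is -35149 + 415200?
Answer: 380051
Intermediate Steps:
-35149 + 415200 = 380051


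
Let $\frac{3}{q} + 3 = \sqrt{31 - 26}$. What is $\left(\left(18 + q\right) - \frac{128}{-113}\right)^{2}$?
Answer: $\frac{29403383}{102152} - \frac{22893 \sqrt{5}}{904} \approx 231.21$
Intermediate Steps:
$q = \frac{3}{-3 + \sqrt{5}}$ ($q = \frac{3}{-3 + \sqrt{31 - 26}} = \frac{3}{-3 + \sqrt{5}} \approx -3.9271$)
$\left(\left(18 + q\right) - \frac{128}{-113}\right)^{2} = \left(\left(18 - \left(\frac{9}{4} + \frac{3 \sqrt{5}}{4}\right)\right) - \frac{128}{-113}\right)^{2} = \left(\left(\frac{63}{4} - \frac{3 \sqrt{5}}{4}\right) - - \frac{128}{113}\right)^{2} = \left(\left(\frac{63}{4} - \frac{3 \sqrt{5}}{4}\right) + \frac{128}{113}\right)^{2} = \left(\frac{7631}{452} - \frac{3 \sqrt{5}}{4}\right)^{2}$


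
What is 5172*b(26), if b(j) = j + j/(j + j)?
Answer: 137058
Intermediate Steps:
b(j) = 1/2 + j (b(j) = j + j/((2*j)) = j + (1/(2*j))*j = j + 1/2 = 1/2 + j)
5172*b(26) = 5172*(1/2 + 26) = 5172*(53/2) = 137058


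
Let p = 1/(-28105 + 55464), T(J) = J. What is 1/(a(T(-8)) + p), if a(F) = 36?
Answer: 27359/984925 ≈ 0.027778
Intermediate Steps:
p = 1/27359 ≈ 3.6551e-5
1/(a(T(-8)) + p) = 1/(36 + 1/27359) = 1/(984925/27359) = 27359/984925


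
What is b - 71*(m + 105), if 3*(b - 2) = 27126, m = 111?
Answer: -6292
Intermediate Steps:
b = 9044 (b = 2 + (1/3)*27126 = 2 + 9042 = 9044)
b - 71*(m + 105) = 9044 - 71*(111 + 105) = 9044 - 71*216 = 9044 - 15336 = -6292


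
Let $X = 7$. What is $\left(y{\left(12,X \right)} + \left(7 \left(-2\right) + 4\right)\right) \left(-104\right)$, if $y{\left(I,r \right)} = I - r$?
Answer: $520$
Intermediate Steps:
$\left(y{\left(12,X \right)} + \left(7 \left(-2\right) + 4\right)\right) \left(-104\right) = \left(\left(12 - 7\right) + \left(7 \left(-2\right) + 4\right)\right) \left(-104\right) = \left(\left(12 - 7\right) + \left(-14 + 4\right)\right) \left(-104\right) = \left(5 - 10\right) \left(-104\right) = \left(-5\right) \left(-104\right) = 520$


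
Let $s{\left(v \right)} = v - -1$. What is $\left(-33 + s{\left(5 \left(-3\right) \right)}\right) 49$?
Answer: $-2303$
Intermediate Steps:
$s{\left(v \right)} = 1 + v$ ($s{\left(v \right)} = v + 1 = 1 + v$)
$\left(-33 + s{\left(5 \left(-3\right) \right)}\right) 49 = \left(-33 + \left(1 + 5 \left(-3\right)\right)\right) 49 = \left(-33 + \left(1 - 15\right)\right) 49 = \left(-33 - 14\right) 49 = \left(-47\right) 49 = -2303$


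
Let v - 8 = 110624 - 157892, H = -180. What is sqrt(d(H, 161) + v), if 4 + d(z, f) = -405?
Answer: I*sqrt(47669) ≈ 218.33*I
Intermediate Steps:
d(z, f) = -409 (d(z, f) = -4 - 405 = -409)
v = -47260 (v = 8 + (110624 - 157892) = 8 - 47268 = -47260)
sqrt(d(H, 161) + v) = sqrt(-409 - 47260) = sqrt(-47669) = I*sqrt(47669)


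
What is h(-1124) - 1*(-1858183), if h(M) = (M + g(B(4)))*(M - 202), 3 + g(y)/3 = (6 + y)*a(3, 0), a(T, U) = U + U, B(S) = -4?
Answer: 3360541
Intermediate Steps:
a(T, U) = 2*U
g(y) = -9 (g(y) = -9 + 3*((6 + y)*(2*0)) = -9 + 3*((6 + y)*0) = -9 + 3*0 = -9 + 0 = -9)
h(M) = (-202 + M)*(-9 + M) (h(M) = (M - 9)*(M - 202) = (-9 + M)*(-202 + M) = (-202 + M)*(-9 + M))
h(-1124) - 1*(-1858183) = (1818 + (-1124)**2 - 211*(-1124)) - 1*(-1858183) = (1818 + 1263376 + 237164) + 1858183 = 1502358 + 1858183 = 3360541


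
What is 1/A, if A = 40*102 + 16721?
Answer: 1/20801 ≈ 4.8075e-5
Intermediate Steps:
A = 20801 (A = 4080 + 16721 = 20801)
1/A = 1/20801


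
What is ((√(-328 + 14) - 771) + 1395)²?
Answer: (624 + I*√314)² ≈ 3.8906e+5 + 22115.0*I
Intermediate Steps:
((√(-328 + 14) - 771) + 1395)² = ((√(-314) - 771) + 1395)² = ((I*√314 - 771) + 1395)² = ((-771 + I*√314) + 1395)² = (624 + I*√314)²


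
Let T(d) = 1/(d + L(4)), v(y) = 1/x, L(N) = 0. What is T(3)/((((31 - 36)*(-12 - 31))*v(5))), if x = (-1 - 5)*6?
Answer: -12/215 ≈ -0.055814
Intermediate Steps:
x = -36 (x = -6*6 = -36)
v(y) = -1/36 (v(y) = 1/(-36) = -1/36)
T(d) = 1/d (T(d) = 1/(d + 0) = 1/d)
T(3)/((((31 - 36)*(-12 - 31))*v(5))) = 1/(3*((((31 - 36)*(-12 - 31))*(-1/36)))) = 1/(3*((-5*(-43)*(-1/36)))) = 1/(3*((215*(-1/36)))) = 1/(3*(-215/36)) = (⅓)*(-36/215) = -12/215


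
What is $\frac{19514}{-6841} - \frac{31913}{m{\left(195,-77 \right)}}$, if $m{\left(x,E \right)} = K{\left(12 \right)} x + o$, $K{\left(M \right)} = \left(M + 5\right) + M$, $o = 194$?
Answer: $- \frac{332454219}{40013009} \approx -8.3087$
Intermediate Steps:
$K{\left(M \right)} = 5 + 2 M$ ($K{\left(M \right)} = \left(5 + M\right) + M = 5 + 2 M$)
$m{\left(x,E \right)} = 194 + 29 x$ ($m{\left(x,E \right)} = \left(5 + 2 \cdot 12\right) x + 194 = \left(5 + 24\right) x + 194 = 29 x + 194 = 194 + 29 x$)
$\frac{19514}{-6841} - \frac{31913}{m{\left(195,-77 \right)}} = \frac{19514}{-6841} - \frac{31913}{194 + 29 \cdot 195} = 19514 \left(- \frac{1}{6841}\right) - \frac{31913}{194 + 5655} = - \frac{19514}{6841} - \frac{31913}{5849} = - \frac{332454219}{40013009}$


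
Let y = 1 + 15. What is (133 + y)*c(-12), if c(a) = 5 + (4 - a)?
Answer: 3129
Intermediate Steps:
y = 16
c(a) = 9 - a
(133 + y)*c(-12) = (133 + 16)*(9 - 1*(-12)) = 149*(9 + 12) = 149*21 = 3129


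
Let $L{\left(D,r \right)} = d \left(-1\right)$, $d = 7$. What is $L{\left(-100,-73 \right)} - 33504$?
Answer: $-33511$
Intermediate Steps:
$L{\left(D,r \right)} = -7$ ($L{\left(D,r \right)} = 7 \left(-1\right) = -7$)
$L{\left(-100,-73 \right)} - 33504 = -7 - 33504 = -33511$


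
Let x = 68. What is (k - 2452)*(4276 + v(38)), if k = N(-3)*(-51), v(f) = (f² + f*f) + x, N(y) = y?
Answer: -16626368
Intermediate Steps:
v(f) = 68 + 2*f² (v(f) = (f² + f*f) + 68 = (f² + f²) + 68 = 2*f² + 68 = 68 + 2*f²)
k = 153 (k = -3*(-51) = 153)
(k - 2452)*(4276 + v(38)) = (153 - 2452)*(4276 + (68 + 2*38²)) = -2299*(4276 + (68 + 2*1444)) = -2299*(4276 + (68 + 2888)) = -2299*(4276 + 2956) = -2299*7232 = -16626368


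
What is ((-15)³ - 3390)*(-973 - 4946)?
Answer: 40042035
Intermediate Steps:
((-15)³ - 3390)*(-973 - 4946) = (-3375 - 3390)*(-5919) = -6765*(-5919) = 40042035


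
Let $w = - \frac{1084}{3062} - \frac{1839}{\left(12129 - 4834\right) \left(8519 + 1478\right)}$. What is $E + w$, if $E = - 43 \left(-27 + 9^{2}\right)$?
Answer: $- \frac{259297665972769}{111652944065} \approx -2322.4$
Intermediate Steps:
$E = -2322$ ($E = - 43 \left(-27 + 81\right) = \left(-43\right) 54 = -2322$)
$w = - \frac{39529853839}{111652944065}$ ($w = \left(-1084\right) \frac{1}{3062} - \frac{1839}{7295 \cdot 9997} = - \frac{542}{1531} - \frac{1839}{72928115} = - \frac{39529853839}{111652944065} \approx -0.35404$)
$E + w = -2322 - \frac{39529853839}{111652944065} = - \frac{259297665972769}{111652944065}$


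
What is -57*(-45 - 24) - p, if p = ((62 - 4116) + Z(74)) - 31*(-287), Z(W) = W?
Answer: -984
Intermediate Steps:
p = 4917 (p = ((62 - 4116) + 74) - 31*(-287) = (-4054 + 74) + 8897 = -3980 + 8897 = 4917)
-57*(-45 - 24) - p = -57*(-45 - 24) - 1*4917 = -57*(-69) - 4917 = 3933 - 4917 = -984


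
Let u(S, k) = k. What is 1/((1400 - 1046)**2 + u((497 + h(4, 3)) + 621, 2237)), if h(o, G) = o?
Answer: 1/127553 ≈ 7.8399e-6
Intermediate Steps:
1/((1400 - 1046)**2 + u((497 + h(4, 3)) + 621, 2237)) = 1/((1400 - 1046)**2 + 2237) = 1/(354**2 + 2237) = 1/(125316 + 2237) = 1/127553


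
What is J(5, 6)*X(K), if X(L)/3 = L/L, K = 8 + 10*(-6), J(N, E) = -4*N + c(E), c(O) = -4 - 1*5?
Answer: -87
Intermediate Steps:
c(O) = -9 (c(O) = -4 - 5 = -9)
J(N, E) = -9 - 4*N (J(N, E) = -4*N - 9 = -9 - 4*N)
K = -52 (K = 8 - 60 = -52)
X(L) = 3 (X(L) = 3*(L/L) = 3*1 = 3)
J(5, 6)*X(K) = (-9 - 4*5)*3 = (-9 - 20)*3 = -29*3 = -87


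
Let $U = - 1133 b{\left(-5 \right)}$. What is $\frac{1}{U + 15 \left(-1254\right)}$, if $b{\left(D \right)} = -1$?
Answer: $- \frac{1}{17677} \approx -5.6571 \cdot 10^{-5}$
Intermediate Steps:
$U = 1133$ ($U = \left(-1133\right) \left(-1\right) = 1133$)
$\frac{1}{U + 15 \left(-1254\right)} = \frac{1}{1133 + 15 \left(-1254\right)} = \frac{1}{1133 - 18810} = \frac{1}{-17677} = - \frac{1}{17677}$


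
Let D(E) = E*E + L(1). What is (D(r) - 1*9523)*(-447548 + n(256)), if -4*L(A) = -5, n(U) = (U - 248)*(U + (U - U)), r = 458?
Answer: -89207922375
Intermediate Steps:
n(U) = U*(-248 + U) (n(U) = (-248 + U)*(U + 0) = (-248 + U)*U = U*(-248 + U))
L(A) = 5/4 (L(A) = -¼*(-5) = 5/4)
D(E) = 5/4 + E² (D(E) = E*E + 5/4 = E² + 5/4 = 5/4 + E²)
(D(r) - 1*9523)*(-447548 + n(256)) = ((5/4 + 458²) - 1*9523)*(-447548 + 256*(-248 + 256)) = ((5/4 + 209764) - 9523)*(-447548 + 256*8) = (839061/4 - 9523)*(-447548 + 2048) = (800969/4)*(-445500) = -89207922375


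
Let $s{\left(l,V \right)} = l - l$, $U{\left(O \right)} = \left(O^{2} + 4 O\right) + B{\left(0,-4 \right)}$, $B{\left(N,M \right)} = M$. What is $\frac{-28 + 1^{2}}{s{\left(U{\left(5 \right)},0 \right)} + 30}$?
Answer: $- \frac{9}{10} \approx -0.9$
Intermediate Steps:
$U{\left(O \right)} = -4 + O^{2} + 4 O$ ($U{\left(O \right)} = \left(O^{2} + 4 O\right) - 4 = -4 + O^{2} + 4 O$)
$s{\left(l,V \right)} = 0$
$\frac{-28 + 1^{2}}{s{\left(U{\left(5 \right)},0 \right)} + 30} = \frac{-28 + 1^{2}}{0 + 30} = \frac{-28 + 1}{30} = \frac{1}{30} \left(-27\right) = - \frac{9}{10}$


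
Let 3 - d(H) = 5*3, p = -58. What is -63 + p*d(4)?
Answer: 633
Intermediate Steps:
d(H) = -12 (d(H) = 3 - 5*3 = 3 - 1*15 = 3 - 15 = -12)
-63 + p*d(4) = -63 - 58*(-12) = -63 + 696 = 633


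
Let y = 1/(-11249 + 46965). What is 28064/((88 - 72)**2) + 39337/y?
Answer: 11239683213/8 ≈ 1.4050e+9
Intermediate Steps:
y = 1/35716 ≈ 2.7999e-5
28064/((88 - 72)**2) + 39337/y = 28064/((88 - 72)**2) + 39337/(1/35716) = 28064/(16**2) + 39337*35716 = 28064/256 + 1404960292 = 28064*(1/256) + 1404960292 = 877/8 + 1404960292 = 11239683213/8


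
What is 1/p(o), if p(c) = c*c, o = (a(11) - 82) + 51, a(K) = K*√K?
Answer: (31 - 11*√11)⁻² ≈ 0.033265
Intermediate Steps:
a(K) = K^(3/2)
o = -31 + 11*√11 (o = (11^(3/2) - 82) + 51 = (11*√11 - 82) + 51 = (-82 + 11*√11) + 51 = -31 + 11*√11 ≈ 5.4829)
p(c) = c²
1/p(o) = 1/((-31 + 11*√11)²) = (-31 + 11*√11)⁻²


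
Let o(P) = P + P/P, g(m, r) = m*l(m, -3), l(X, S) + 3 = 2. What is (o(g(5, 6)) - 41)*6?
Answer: -270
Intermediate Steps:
l(X, S) = -1 (l(X, S) = -3 + 2 = -1)
g(m, r) = -m (g(m, r) = m*(-1) = -m)
o(P) = 1 + P (o(P) = P + 1 = 1 + P)
(o(g(5, 6)) - 41)*6 = ((1 - 1*5) - 41)*6 = ((1 - 5) - 41)*6 = (-4 - 41)*6 = -45*6 = -270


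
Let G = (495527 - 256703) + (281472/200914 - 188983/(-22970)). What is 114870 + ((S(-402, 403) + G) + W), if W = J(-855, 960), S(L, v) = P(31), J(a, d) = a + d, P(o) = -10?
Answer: 816389376102961/2307497290 ≈ 3.5380e+5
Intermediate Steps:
S(L, v) = -10
W = 105 (W = -855 + 960 = 105)
G = 551107950158111/2307497290 (G = 238824 + (281472*(1/200914) - 188983*(-1/22970)) = 238824 + (140736/100457 + 188983/22970) = 238824 + 22217371151/2307497290 = 551107950158111/2307497290 ≈ 2.3883e+5)
114870 + ((S(-402, 403) + G) + W) = 114870 + ((-10 + 551107950158111/2307497290) + 105) = 114870 + (551084875185211/2307497290 + 105) = 114870 + 551327162400661/2307497290 = 816389376102961/2307497290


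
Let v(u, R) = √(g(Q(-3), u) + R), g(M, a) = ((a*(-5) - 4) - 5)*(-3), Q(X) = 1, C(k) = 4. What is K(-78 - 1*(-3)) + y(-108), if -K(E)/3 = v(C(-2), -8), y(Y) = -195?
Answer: -195 - 3*√79 ≈ -221.66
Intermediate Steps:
g(M, a) = 27 + 15*a (g(M, a) = ((-5*a - 4) - 5)*(-3) = ((-4 - 5*a) - 5)*(-3) = (-9 - 5*a)*(-3) = 27 + 15*a)
v(u, R) = √(27 + R + 15*u) (v(u, R) = √((27 + 15*u) + R) = √(27 + R + 15*u))
K(E) = -3*√79 (K(E) = -3*√(27 - 8 + 15*4) = -3*√(27 - 8 + 60) = -3*√79)
K(-78 - 1*(-3)) + y(-108) = -3*√79 - 195 = -195 - 3*√79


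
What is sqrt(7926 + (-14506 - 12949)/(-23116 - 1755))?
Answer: sqrt(46999799)/77 ≈ 89.034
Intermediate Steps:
sqrt(7926 + (-14506 - 12949)/(-23116 - 1755)) = sqrt(7926 - 27455/(-24871)) = sqrt(7926 - 27455*(-1/24871)) = sqrt(7926 + 85/77) = sqrt(610387/77) = sqrt(46999799)/77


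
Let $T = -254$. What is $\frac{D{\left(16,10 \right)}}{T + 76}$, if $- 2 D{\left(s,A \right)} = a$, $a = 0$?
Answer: $0$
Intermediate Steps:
$D{\left(s,A \right)} = 0$ ($D{\left(s,A \right)} = \left(- \frac{1}{2}\right) 0 = 0$)
$\frac{D{\left(16,10 \right)}}{T + 76} = \frac{0}{-254 + 76} = \frac{0}{-178} = 0 \left(- \frac{1}{178}\right) = 0$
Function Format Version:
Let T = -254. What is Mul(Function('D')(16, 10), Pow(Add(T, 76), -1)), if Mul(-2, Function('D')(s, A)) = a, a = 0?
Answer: 0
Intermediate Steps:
Function('D')(s, A) = 0 (Function('D')(s, A) = Mul(Rational(-1, 2), 0) = 0)
Mul(Function('D')(16, 10), Pow(Add(T, 76), -1)) = Mul(0, Pow(Add(-254, 76), -1)) = Mul(0, Pow(-178, -1)) = Mul(0, Rational(-1, 178)) = 0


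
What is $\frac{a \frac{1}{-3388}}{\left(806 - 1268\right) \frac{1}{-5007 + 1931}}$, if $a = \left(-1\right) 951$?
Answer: $\frac{243773}{130438} \approx 1.8689$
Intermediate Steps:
$a = -951$
$\frac{a \frac{1}{-3388}}{\left(806 - 1268\right) \frac{1}{-5007 + 1931}} = \frac{\left(-951\right) \frac{1}{-3388}}{\left(806 - 1268\right) \frac{1}{-5007 + 1931}} = \frac{\left(-951\right) \left(- \frac{1}{3388}\right)}{\left(-462\right) \frac{1}{-3076}} = \frac{951}{3388 \left(\left(-462\right) \left(- \frac{1}{3076}\right)\right)} = \frac{951}{3388 \cdot \frac{231}{1538}} = \frac{951}{3388} \cdot \frac{1538}{231} = \frac{243773}{130438}$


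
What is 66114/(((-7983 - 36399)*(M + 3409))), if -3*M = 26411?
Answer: 33057/119713048 ≈ 0.00027614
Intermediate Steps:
M = -26411/3 (M = -1/3*26411 = -26411/3 ≈ -8803.7)
66114/(((-7983 - 36399)*(M + 3409))) = 66114/(((-7983 - 36399)*(-26411/3 + 3409))) = 66114/((-44382*(-16184/3))) = 66114/239426096 = 66114*(1/239426096) = 33057/119713048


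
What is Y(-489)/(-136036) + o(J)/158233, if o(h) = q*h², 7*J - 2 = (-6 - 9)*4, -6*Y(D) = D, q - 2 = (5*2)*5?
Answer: 46329203845/2109487670024 ≈ 0.021962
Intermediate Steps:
q = 52 (q = 2 + (5*2)*5 = 2 + 10*5 = 2 + 50 = 52)
Y(D) = -D/6
J = -58/7 (J = 2/7 + ((-6 - 9)*4)/7 = 2/7 + (-15*4)/7 = 2/7 + (⅐)*(-60) = 2/7 - 60/7 = -58/7 ≈ -8.2857)
o(h) = 52*h²
Y(-489)/(-136036) + o(J)/158233 = -⅙*(-489)/(-136036) + (52*(-58/7)²)/158233 = (163/2)*(-1/136036) + (52*(3364/49))*(1/158233) = -163/272072 + (174928/49)*(1/158233) = -163/272072 + 174928/7753417 = 46329203845/2109487670024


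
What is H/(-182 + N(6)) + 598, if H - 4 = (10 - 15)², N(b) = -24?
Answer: 123159/206 ≈ 597.86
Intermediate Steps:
H = 29 (H = 4 + (10 - 15)² = 4 + (-5)² = 4 + 25 = 29)
H/(-182 + N(6)) + 598 = 29/(-182 - 24) + 598 = 29/(-206) + 598 = 29*(-1/206) + 598 = -29/206 + 598 = 123159/206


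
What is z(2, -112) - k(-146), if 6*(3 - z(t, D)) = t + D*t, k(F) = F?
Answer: 186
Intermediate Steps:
z(t, D) = 3 - t/6 - D*t/6 (z(t, D) = 3 - (t + D*t)/6 = 3 + (-t/6 - D*t/6) = 3 - t/6 - D*t/6)
z(2, -112) - k(-146) = (3 - ⅙*2 - ⅙*(-112)*2) - 1*(-146) = (3 - ⅓ + 112/3) + 146 = 40 + 146 = 186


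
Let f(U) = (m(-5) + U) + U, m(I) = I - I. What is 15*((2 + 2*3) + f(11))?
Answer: 450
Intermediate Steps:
m(I) = 0
f(U) = 2*U (f(U) = (0 + U) + U = U + U = 2*U)
15*((2 + 2*3) + f(11)) = 15*((2 + 2*3) + 2*11) = 15*((2 + 6) + 22) = 15*(8 + 22) = 15*30 = 450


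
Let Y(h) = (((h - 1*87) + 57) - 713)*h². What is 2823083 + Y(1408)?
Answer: 1321161643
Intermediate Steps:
Y(h) = h²*(-743 + h) (Y(h) = (((h - 87) + 57) - 713)*h² = (((-87 + h) + 57) - 713)*h² = ((-30 + h) - 713)*h² = (-743 + h)*h² = h²*(-743 + h))
2823083 + Y(1408) = 2823083 + 1408²*(-743 + 1408) = 2823083 + 1982464*665 = 2823083 + 1318338560 = 1321161643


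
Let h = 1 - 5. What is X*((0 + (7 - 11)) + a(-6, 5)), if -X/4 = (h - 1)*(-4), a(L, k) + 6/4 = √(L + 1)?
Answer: 440 - 80*I*√5 ≈ 440.0 - 178.89*I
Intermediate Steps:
h = -4
a(L, k) = -3/2 + √(1 + L) (a(L, k) = -3/2 + √(L + 1) = -3/2 + √(1 + L))
X = -80 (X = -4*(-4 - 1)*(-4) = -(-20)*(-4) = -4*20 = -80)
X*((0 + (7 - 11)) + a(-6, 5)) = -80*((0 + (7 - 11)) + (-3/2 + √(1 - 6))) = -80*((0 - 4) + (-3/2 + √(-5))) = -80*(-4 + (-3/2 + I*√5)) = -80*(-11/2 + I*√5) = 440 - 80*I*√5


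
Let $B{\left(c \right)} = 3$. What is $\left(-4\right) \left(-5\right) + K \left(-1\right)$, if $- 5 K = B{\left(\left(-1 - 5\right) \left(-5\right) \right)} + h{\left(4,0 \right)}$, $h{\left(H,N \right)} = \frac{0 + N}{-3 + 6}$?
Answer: $\frac{103}{5} \approx 20.6$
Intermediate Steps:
$h{\left(H,N \right)} = \frac{N}{3}$
$K = - \frac{3}{5}$ ($K = - \frac{3 + \frac{1}{3} \cdot 0}{5} = - \frac{3 + 0}{5} = \left(- \frac{1}{5}\right) 3 = - \frac{3}{5} \approx -0.6$)
$\left(-4\right) \left(-5\right) + K \left(-1\right) = \left(-4\right) \left(-5\right) - - \frac{3}{5} = 20 + \frac{3}{5} = \frac{103}{5}$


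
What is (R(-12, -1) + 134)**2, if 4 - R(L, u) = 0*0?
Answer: 19044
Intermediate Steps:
R(L, u) = 4 (R(L, u) = 4 - 0*0 = 4 - 1*0 = 4 + 0 = 4)
(R(-12, -1) + 134)**2 = (4 + 134)**2 = 138**2 = 19044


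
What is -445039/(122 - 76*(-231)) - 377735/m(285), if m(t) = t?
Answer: -1360887089/1007646 ≈ -1350.6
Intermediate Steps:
-445039/(122 - 76*(-231)) - 377735/m(285) = -445039/(122 - 76*(-231)) - 377735/285 = -445039/(122 + 17556) - 377735*1/285 = -445039/17678 - 75547/57 = -1360887089/1007646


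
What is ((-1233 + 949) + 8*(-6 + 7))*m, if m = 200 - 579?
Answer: 104604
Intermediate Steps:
m = -379
((-1233 + 949) + 8*(-6 + 7))*m = ((-1233 + 949) + 8*(-6 + 7))*(-379) = (-284 + 8*1)*(-379) = (-284 + 8)*(-379) = -276*(-379) = 104604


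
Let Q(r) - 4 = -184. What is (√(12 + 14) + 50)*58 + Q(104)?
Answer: 2720 + 58*√26 ≈ 3015.7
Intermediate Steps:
Q(r) = -180 (Q(r) = 4 - 184 = -180)
(√(12 + 14) + 50)*58 + Q(104) = (√(12 + 14) + 50)*58 - 180 = (√26 + 50)*58 - 180 = (50 + √26)*58 - 180 = (2900 + 58*√26) - 180 = 2720 + 58*√26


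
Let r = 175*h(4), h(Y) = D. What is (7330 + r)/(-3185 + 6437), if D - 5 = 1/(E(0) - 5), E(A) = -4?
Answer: 36835/14634 ≈ 2.5171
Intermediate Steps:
D = 44/9 (D = 5 + 1/(-4 - 5) = 5 + 1/(-9) = 5 - ⅑ = 44/9 ≈ 4.8889)
h(Y) = 44/9
r = 7700/9 (r = 175*(44/9) = 7700/9 ≈ 855.56)
(7330 + r)/(-3185 + 6437) = (7330 + 7700/9)/(-3185 + 6437) = (73670/9)/3252 = (73670/9)*(1/3252) = 36835/14634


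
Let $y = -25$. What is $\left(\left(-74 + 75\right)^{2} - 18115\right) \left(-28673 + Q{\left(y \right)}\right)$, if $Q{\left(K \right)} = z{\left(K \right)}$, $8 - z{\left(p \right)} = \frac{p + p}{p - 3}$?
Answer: $\frac{3634891095}{7} \approx 5.1927 \cdot 10^{8}$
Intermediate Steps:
$z{\left(p \right)} = 8 - \frac{2 p}{-3 + p}$ ($z{\left(p \right)} = 8 - \frac{p + p}{p - 3} = 8 - \frac{2 p}{-3 + p}$)
$Q{\left(K \right)} = \frac{6 \left(-4 + K\right)}{-3 + K}$
$\left(\left(-74 + 75\right)^{2} - 18115\right) \left(-28673 + Q{\left(y \right)}\right) = \left(\left(-74 + 75\right)^{2} - 18115\right) \left(-28673 + \frac{6 \left(-4 - 25\right)}{-3 - 25}\right) = \left(1^{2} - 18115\right) \left(-28673 + 6 \frac{1}{-28} \left(-29\right)\right) = \left(1 - 18115\right) \left(-28673 + 6 \left(- \frac{1}{28}\right) \left(-29\right)\right) = - 18114 \left(-28673 + \frac{87}{14}\right) = \left(-18114\right) \left(- \frac{401335}{14}\right) = \frac{3634891095}{7}$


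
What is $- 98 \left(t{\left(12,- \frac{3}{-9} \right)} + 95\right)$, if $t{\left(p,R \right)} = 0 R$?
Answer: $-9310$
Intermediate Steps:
$t{\left(p,R \right)} = 0$
$- 98 \left(t{\left(12,- \frac{3}{-9} \right)} + 95\right) = - 98 \left(0 + 95\right) = \left(-98\right) 95 = -9310$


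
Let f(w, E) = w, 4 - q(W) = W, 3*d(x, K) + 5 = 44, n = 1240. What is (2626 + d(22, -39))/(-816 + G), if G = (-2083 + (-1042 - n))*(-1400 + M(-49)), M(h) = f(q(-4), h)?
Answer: 203/467328 ≈ 0.00043438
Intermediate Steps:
d(x, K) = 13 (d(x, K) = -5/3 + (⅓)*44 = -5/3 + 44/3 = 13)
q(W) = 4 - W
M(h) = 8 (M(h) = 4 - 1*(-4) = 4 + 4 = 8)
G = 6076080 (G = (-2083 + (-1042 - 1*1240))*(-1400 + 8) = (-2083 + (-1042 - 1240))*(-1392) = (-2083 - 2282)*(-1392) = -4365*(-1392) = 6076080)
(2626 + d(22, -39))/(-816 + G) = (2626 + 13)/(-816 + 6076080) = 2639/6075264 = 2639*(1/6075264) = 203/467328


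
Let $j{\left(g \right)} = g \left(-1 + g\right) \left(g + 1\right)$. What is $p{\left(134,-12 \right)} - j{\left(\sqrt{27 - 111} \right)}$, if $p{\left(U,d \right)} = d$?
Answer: $-12 + 170 i \sqrt{21} \approx -12.0 + 779.04 i$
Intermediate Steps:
$j{\left(g \right)} = g \left(1 + g\right) \left(-1 + g\right)$ ($j{\left(g \right)} = g \left(-1 + g\right) \left(1 + g\right) = g \left(1 + g\right) \left(-1 + g\right)$)
$p{\left(134,-12 \right)} - j{\left(\sqrt{27 - 111} \right)} = -12 - \left(\left(\sqrt{27 - 111}\right)^{3} - \sqrt{27 - 111}\right) = -12 - \left(\left(\sqrt{-84}\right)^{3} - \sqrt{-84}\right) = -12 - \left(\left(2 i \sqrt{21}\right)^{3} - 2 i \sqrt{21}\right) = -12 - \left(- 168 i \sqrt{21} - 2 i \sqrt{21}\right) = -12 - - 170 i \sqrt{21} = -12 + 170 i \sqrt{21}$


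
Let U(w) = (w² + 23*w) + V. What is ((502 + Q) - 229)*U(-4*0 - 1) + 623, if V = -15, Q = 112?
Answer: -13622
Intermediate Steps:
U(w) = -15 + w² + 23*w (U(w) = (w² + 23*w) - 15 = -15 + w² + 23*w)
((502 + Q) - 229)*U(-4*0 - 1) + 623 = ((502 + 112) - 229)*(-15 + (-4*0 - 1)² + 23*(-4*0 - 1)) + 623 = (614 - 229)*(-15 + (0 - 1)² + 23*(0 - 1)) + 623 = 385*(-15 + (-1)² + 23*(-1)) + 623 = 385*(-15 + 1 - 23) + 623 = 385*(-37) + 623 = -14245 + 623 = -13622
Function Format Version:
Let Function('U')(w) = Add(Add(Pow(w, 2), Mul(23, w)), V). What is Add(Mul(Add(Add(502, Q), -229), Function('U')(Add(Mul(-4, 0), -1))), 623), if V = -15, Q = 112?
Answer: -13622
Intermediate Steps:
Function('U')(w) = Add(-15, Pow(w, 2), Mul(23, w)) (Function('U')(w) = Add(Add(Pow(w, 2), Mul(23, w)), -15) = Add(-15, Pow(w, 2), Mul(23, w)))
Add(Mul(Add(Add(502, Q), -229), Function('U')(Add(Mul(-4, 0), -1))), 623) = Add(Mul(Add(Add(502, 112), -229), Add(-15, Pow(Add(Mul(-4, 0), -1), 2), Mul(23, Add(Mul(-4, 0), -1)))), 623) = Add(Mul(Add(614, -229), Add(-15, Pow(Add(0, -1), 2), Mul(23, Add(0, -1)))), 623) = Add(Mul(385, Add(-15, Pow(-1, 2), Mul(23, -1))), 623) = Add(Mul(385, Add(-15, 1, -23)), 623) = Add(Mul(385, -37), 623) = Add(-14245, 623) = -13622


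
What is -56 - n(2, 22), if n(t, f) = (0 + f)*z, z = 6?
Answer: -188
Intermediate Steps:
n(t, f) = 6*f (n(t, f) = (0 + f)*6 = f*6 = 6*f)
-56 - n(2, 22) = -56 - 6*22 = -56 - 1*132 = -56 - 132 = -188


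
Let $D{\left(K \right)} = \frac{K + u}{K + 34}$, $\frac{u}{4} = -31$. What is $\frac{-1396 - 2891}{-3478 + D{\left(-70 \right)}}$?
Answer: $\frac{77166}{62507} \approx 1.2345$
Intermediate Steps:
$u = -124$ ($u = 4 \left(-31\right) = -124$)
$D{\left(K \right)} = \frac{-124 + K}{34 + K}$ ($D{\left(K \right)} = \frac{K - 124}{K + 34} = \frac{-124 + K}{34 + K}$)
$\frac{-1396 - 2891}{-3478 + D{\left(-70 \right)}} = \frac{-1396 - 2891}{-3478 + \frac{-124 - 70}{34 - 70}} = - \frac{4287}{-3478 + \frac{1}{-36} \left(-194\right)} = - \frac{4287}{-3478 - - \frac{97}{18}} = - \frac{4287}{-3478 + \frac{97}{18}} = - \frac{4287}{- \frac{62507}{18}} = \left(-4287\right) \left(- \frac{18}{62507}\right) = \frac{77166}{62507}$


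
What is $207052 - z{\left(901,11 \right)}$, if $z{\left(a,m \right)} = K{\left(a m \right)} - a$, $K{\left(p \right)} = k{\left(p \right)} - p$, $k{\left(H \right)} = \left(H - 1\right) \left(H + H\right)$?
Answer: $-196218156$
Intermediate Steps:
$k{\left(H \right)} = 2 H \left(-1 + H\right)$ ($k{\left(H \right)} = \left(-1 + H\right) 2 H = 2 H \left(-1 + H\right)$)
$K{\left(p \right)} = - p + 2 p \left(-1 + p\right)$ ($K{\left(p \right)} = 2 p \left(-1 + p\right) - p = - p + 2 p \left(-1 + p\right)$)
$z{\left(a,m \right)} = - a + a m \left(-3 + 2 a m\right)$ ($z{\left(a,m \right)} = a m \left(-3 + 2 a m\right) - a = - a + a m \left(-3 + 2 a m\right)$)
$207052 - z{\left(901,11 \right)} = 207052 - 901 \left(-1 - 11 + 2 \cdot 11 \left(-1 + 901 \cdot 11\right)\right) = 207052 - 901 \left(-1 - 11 + 2 \cdot 11 \left(-1 + 9911\right)\right) = 207052 - 901 \left(-1 - 11 + 2 \cdot 11 \cdot 9910\right) = 207052 - 901 \left(-1 - 11 + 218020\right) = 207052 - 901 \cdot 218008 = 207052 - 196425208 = -196218156$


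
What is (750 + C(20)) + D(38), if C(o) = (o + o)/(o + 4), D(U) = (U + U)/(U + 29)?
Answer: 151313/201 ≈ 752.80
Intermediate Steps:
D(U) = 2*U/(29 + U) (D(U) = (2*U)/(29 + U) = 2*U/(29 + U))
C(o) = 2*o/(4 + o) (C(o) = (2*o)/(4 + o) = 2*o/(4 + o))
(750 + C(20)) + D(38) = (750 + 2*20/(4 + 20)) + 2*38/(29 + 38) = (750 + 2*20/24) + 2*38/67 = (750 + 2*20*(1/24)) + 2*38*(1/67) = (750 + 5/3) + 76/67 = 2255/3 + 76/67 = 151313/201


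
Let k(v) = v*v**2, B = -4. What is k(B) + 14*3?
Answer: -22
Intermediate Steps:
k(v) = v**3
k(B) + 14*3 = (-4)**3 + 14*3 = -64 + 42 = -22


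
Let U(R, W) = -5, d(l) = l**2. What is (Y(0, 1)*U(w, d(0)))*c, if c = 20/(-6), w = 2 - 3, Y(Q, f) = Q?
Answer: 0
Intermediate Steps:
w = -1
c = -10/3 (c = 20*(-1/6) = -10/3 ≈ -3.3333)
(Y(0, 1)*U(w, d(0)))*c = (0*(-5))*(-10/3) = 0*(-10/3) = 0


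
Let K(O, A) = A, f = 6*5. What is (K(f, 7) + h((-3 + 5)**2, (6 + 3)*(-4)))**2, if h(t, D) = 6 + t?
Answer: 289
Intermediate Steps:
f = 30
(K(f, 7) + h((-3 + 5)**2, (6 + 3)*(-4)))**2 = (7 + (6 + (-3 + 5)**2))**2 = (7 + (6 + 2**2))**2 = (7 + (6 + 4))**2 = (7 + 10)**2 = 17**2 = 289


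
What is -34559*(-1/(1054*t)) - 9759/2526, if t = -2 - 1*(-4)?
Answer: 11120677/887468 ≈ 12.531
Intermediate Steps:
t = 2 (t = -2 + 4 = 2)
-34559*(-1/(1054*t)) - 9759/2526 = -34559/(-31*2*34) - 9759/2526 = -34559/((-62*34)) - 9759*1/2526 = -34559/(-2108) - 3253/842 = -34559*(-1/2108) - 3253/842 = 34559/2108 - 3253/842 = 11120677/887468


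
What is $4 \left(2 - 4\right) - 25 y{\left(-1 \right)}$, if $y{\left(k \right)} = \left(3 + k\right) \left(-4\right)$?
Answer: $192$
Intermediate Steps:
$y{\left(k \right)} = -12 - 4 k$
$4 \left(2 - 4\right) - 25 y{\left(-1 \right)} = 4 \left(2 - 4\right) - 25 \left(-12 - -4\right) = 4 \left(-2\right) - 25 \left(-12 + 4\right) = -8 - -200 = -8 + 200 = 192$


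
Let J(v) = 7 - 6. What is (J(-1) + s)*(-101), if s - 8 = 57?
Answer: -6666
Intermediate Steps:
s = 65 (s = 8 + 57 = 65)
J(v) = 1
(J(-1) + s)*(-101) = (1 + 65)*(-101) = 66*(-101) = -6666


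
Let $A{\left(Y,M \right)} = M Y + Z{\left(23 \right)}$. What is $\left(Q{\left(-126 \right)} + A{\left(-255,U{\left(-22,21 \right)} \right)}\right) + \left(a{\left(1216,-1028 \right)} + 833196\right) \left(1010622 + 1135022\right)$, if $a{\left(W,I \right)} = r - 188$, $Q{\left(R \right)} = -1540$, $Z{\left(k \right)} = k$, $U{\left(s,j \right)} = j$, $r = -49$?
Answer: $1787233473724$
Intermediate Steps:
$a{\left(W,I \right)} = -237$ ($a{\left(W,I \right)} = -49 - 188 = -237$)
$A{\left(Y,M \right)} = 23 + M Y$ ($A{\left(Y,M \right)} = M Y + 23 = 23 + M Y$)
$\left(Q{\left(-126 \right)} + A{\left(-255,U{\left(-22,21 \right)} \right)}\right) + \left(a{\left(1216,-1028 \right)} + 833196\right) \left(1010622 + 1135022\right) = \left(-1540 + \left(23 + 21 \left(-255\right)\right)\right) + \left(-237 + 833196\right) \left(1010622 + 1135022\right) = \left(-1540 + \left(23 - 5355\right)\right) + 832959 \cdot 2145644 = \left(-1540 - 5332\right) + 1787233480596 = -6872 + 1787233480596 = 1787233473724$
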